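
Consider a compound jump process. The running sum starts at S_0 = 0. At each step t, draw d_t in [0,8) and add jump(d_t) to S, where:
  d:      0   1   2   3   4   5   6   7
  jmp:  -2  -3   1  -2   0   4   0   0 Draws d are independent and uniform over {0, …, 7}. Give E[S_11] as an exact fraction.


Outcome values over d=0..7: [-2, -3, 1, -2, 0, 4, 0, 0]
Σy = -2, Σy² = 34, M = 8
μ = -2/8 = -1/4,  σ² = 34/8 − (-1/4)² = 67/16
E[S_11] = 0 + 11·(-1/4) = -11/4

-11/4


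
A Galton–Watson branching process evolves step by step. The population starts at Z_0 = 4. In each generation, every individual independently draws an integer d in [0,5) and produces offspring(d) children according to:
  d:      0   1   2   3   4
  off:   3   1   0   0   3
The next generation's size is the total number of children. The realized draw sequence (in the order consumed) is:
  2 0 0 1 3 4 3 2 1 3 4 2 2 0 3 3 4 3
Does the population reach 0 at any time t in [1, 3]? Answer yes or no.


no

gen 0: Z_0=4, draws=[2, 0, 0, 1], offspring=[0, 3, 3, 1], Z_1=7
gen 1: Z_1=7, draws=[3, 4, 3, 2, 1, 3, 4], offspring=[0, 3, 0, 0, 1, 0, 3], Z_2=7
gen 2: Z_2=7, draws=[2, 2, 0, 3, 3, 4, 3], offspring=[0, 0, 3, 0, 0, 3, 0], Z_3=6


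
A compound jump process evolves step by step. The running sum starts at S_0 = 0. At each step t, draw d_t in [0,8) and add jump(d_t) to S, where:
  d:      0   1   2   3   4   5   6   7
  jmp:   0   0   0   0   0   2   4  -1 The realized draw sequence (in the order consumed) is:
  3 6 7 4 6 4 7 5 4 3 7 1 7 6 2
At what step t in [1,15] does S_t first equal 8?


t=0: S=0, d=3, jump=0, S_1=0
t=1: S=0, d=6, jump=4, S_2=4
t=2: S=4, d=7, jump=-1, S_3=3
t=3: S=3, d=4, jump=0, S_4=3
t=4: S=3, d=6, jump=4, S_5=7
t=5: S=7, d=4, jump=0, S_6=7
t=6: S=7, d=7, jump=-1, S_7=6
t=7: S=6, d=5, jump=2, S_8=8
t=8: S=8, d=4, jump=0, S_9=8
t=9: S=8, d=3, jump=0, S_10=8
t=10: S=8, d=7, jump=-1, S_11=7
t=11: S=7, d=1, jump=0, S_12=7
t=12: S=7, d=7, jump=-1, S_13=6
t=13: S=6, d=6, jump=4, S_14=10
t=14: S=10, d=2, jump=0, S_15=10

8


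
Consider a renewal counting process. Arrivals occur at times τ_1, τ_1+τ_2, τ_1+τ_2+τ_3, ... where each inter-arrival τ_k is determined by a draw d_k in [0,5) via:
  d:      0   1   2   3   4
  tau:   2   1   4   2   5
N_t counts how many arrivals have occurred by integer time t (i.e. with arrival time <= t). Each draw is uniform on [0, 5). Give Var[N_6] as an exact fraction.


179660714/244140625

Inter-arrival values over d=0..4: [2, 1, 4, 2, 5]
Each d has probability 1/5, so the pmf of τ is: f(1) = 1/5, f(2) = 2/5, f(4) = 1/5, f(5) = 1/5
Let p_n(j) = P(N_n = j), with p_0 = [1]. Condition on τ_1: p_n(0) = P(τ > n), and for j >= 1, p_n(j) = Σ_{k<=n} f(k)·p_{n−k}(j−1)
p_1 = [4/5, 1/5]  (j = 0..1)
p_2 = [2/5, 14/25, 1/25]  (j = 0..2)
p_3 = [2/5, 2/5, 24/125, 1/125]  (j = 0..3)
p_4 = [1/5, 11/25, 38/125, 34/625, 1/625]  (j = 0..4)
p_5 = [0, 14/25, 36/125, 86/625, 44/3125, 1/3125]  (j = 0..5)
p_6 = [0, 8/25, 11/25, 117/625, 154/3125, 54/15625, 1/15625]  (j = 0..6)
E[N_6] = Σ j·p_6(j) = 30881/15625;  E[N_6²] = Σ j²·p_6(j) = 72531/15625
Var[N_6] = 72531/15625 − (30881/15625)² = 179660714/244140625


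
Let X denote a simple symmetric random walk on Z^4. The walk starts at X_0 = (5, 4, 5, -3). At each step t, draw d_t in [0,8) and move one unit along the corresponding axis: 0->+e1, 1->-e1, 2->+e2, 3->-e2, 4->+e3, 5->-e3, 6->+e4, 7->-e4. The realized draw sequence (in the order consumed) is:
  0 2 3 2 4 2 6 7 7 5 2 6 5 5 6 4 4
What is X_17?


t=0: X=(5, 4, 5, -3), d=0 → +e1, X_1=(6, 4, 5, -3)
t=1: X=(6, 4, 5, -3), d=2 → +e2, X_2=(6, 5, 5, -3)
t=2: X=(6, 5, 5, -3), d=3 → -e2, X_3=(6, 4, 5, -3)
t=3: X=(6, 4, 5, -3), d=2 → +e2, X_4=(6, 5, 5, -3)
t=4: X=(6, 5, 5, -3), d=4 → +e3, X_5=(6, 5, 6, -3)
t=5: X=(6, 5, 6, -3), d=2 → +e2, X_6=(6, 6, 6, -3)
t=6: X=(6, 6, 6, -3), d=6 → +e4, X_7=(6, 6, 6, -2)
t=7: X=(6, 6, 6, -2), d=7 → -e4, X_8=(6, 6, 6, -3)
t=8: X=(6, 6, 6, -3), d=7 → -e4, X_9=(6, 6, 6, -4)
t=9: X=(6, 6, 6, -4), d=5 → -e3, X_10=(6, 6, 5, -4)
t=10: X=(6, 6, 5, -4), d=2 → +e2, X_11=(6, 7, 5, -4)
t=11: X=(6, 7, 5, -4), d=6 → +e4, X_12=(6, 7, 5, -3)
t=12: X=(6, 7, 5, -3), d=5 → -e3, X_13=(6, 7, 4, -3)
t=13: X=(6, 7, 4, -3), d=5 → -e3, X_14=(6, 7, 3, -3)
t=14: X=(6, 7, 3, -3), d=6 → +e4, X_15=(6, 7, 3, -2)
t=15: X=(6, 7, 3, -2), d=4 → +e3, X_16=(6, 7, 4, -2)
t=16: X=(6, 7, 4, -2), d=4 → +e3, X_17=(6, 7, 5, -2)

(6, 7, 5, -2)


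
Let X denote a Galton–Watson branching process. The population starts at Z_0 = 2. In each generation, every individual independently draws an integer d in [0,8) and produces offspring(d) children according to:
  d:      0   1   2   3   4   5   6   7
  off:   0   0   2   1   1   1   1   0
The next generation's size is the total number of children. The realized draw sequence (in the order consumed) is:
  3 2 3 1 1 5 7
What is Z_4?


gen 0: Z_0=2, draws=[3, 2], offspring=[1, 2], Z_1=3
gen 1: Z_1=3, draws=[3, 1, 1], offspring=[1, 0, 0], Z_2=1
gen 2: Z_2=1, draws=[5], offspring=[1], Z_3=1
gen 3: Z_3=1, draws=[7], offspring=[0], Z_4=0

0


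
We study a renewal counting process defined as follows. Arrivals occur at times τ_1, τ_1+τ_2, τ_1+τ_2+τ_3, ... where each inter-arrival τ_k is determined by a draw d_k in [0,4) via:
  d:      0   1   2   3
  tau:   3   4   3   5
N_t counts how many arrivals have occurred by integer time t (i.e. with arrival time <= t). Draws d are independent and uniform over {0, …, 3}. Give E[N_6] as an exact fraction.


Inter-arrival values over d=0..3: [3, 4, 3, 5]
Each d has probability 1/4, so the pmf of τ is: f(3) = 1/2, f(4) = 1/4, f(5) = 1/4
Renewal equation for m(n) = E[N_n]: condition on τ_1 = k (if k <= n, one arrival plus a fresh copy on the remaining n−k steps): m(n) = F(n) + Σ_{k<=n} f(k)·m(n−k), where F(n) = P(τ <= n) and m(0) = 0
m(1) = F(1) = 0
m(2) = F(2) = 0
m(3) = F(3) = 1/2
m(4) = F(4) = 3/4
m(5) = F(5) = 1
m(6) = F(6) + f(3)·m(3) = 1 + 1/2·1/2 = 5/4
E[N_6] = m(6) = 5/4

5/4


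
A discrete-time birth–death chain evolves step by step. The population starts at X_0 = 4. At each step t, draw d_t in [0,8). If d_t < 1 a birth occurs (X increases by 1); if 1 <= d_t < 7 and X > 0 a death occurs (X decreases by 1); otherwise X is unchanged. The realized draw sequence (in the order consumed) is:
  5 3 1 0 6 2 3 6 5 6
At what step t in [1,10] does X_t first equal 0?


6

t=0: X=4, d=5 → death, X_1=3
t=1: X=3, d=3 → death, X_2=2
t=2: X=2, d=1 → death, X_3=1
t=3: X=1, d=0 → birth, X_4=2
t=4: X=2, d=6 → death, X_5=1
t=5: X=1, d=2 → death, X_6=0
t=6: X=0, d=3 → hold, X_7=0
t=7: X=0, d=6 → hold, X_8=0
t=8: X=0, d=5 → hold, X_9=0
t=9: X=0, d=6 → hold, X_10=0


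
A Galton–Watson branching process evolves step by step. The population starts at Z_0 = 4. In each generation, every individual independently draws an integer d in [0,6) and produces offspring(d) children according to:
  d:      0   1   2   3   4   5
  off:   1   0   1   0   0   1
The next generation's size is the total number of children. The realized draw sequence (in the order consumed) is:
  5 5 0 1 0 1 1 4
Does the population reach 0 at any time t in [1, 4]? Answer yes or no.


yes

gen 0: Z_0=4, draws=[5, 5, 0, 1], offspring=[1, 1, 1, 0], Z_1=3
gen 1: Z_1=3, draws=[0, 1, 1], offspring=[1, 0, 0], Z_2=1
gen 2: Z_2=1, draws=[4], offspring=[0], Z_3=0
gen 3: Z_3=0, draws=[], offspring=[], Z_4=0


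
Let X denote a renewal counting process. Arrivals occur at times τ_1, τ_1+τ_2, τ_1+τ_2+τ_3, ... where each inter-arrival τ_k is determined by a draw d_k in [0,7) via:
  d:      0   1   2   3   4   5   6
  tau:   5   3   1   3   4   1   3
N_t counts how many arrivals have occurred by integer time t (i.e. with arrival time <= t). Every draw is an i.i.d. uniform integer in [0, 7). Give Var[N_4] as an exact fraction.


3038206/5764801

Inter-arrival values over d=0..6: [5, 3, 1, 3, 4, 1, 3]
Each d has probability 1/7, so the pmf of τ is: f(1) = 2/7, f(3) = 3/7, f(4) = 1/7, f(5) = 1/7
Let p_n(j) = P(N_n = j), with p_0 = [1]. Condition on τ_1: p_n(0) = P(τ > n), and for j >= 1, p_n(j) = Σ_{k<=n} f(k)·p_{n−k}(j−1)
p_1 = [5/7, 2/7]  (j = 0..1)
p_2 = [5/7, 10/49, 4/49]  (j = 0..2)
p_3 = [2/7, 31/49, 20/343, 8/343]  (j = 0..3)
p_4 = [1/7, 26/49, 104/343, 40/2401, 16/2401]  (j = 0..4)
E[N_4] = Σ j·p_4(j) = 2914/2401;  E[N_4²] = Σ j²·p_4(j) = 2
Var[N_4] = 2 − (2914/2401)² = 3038206/5764801


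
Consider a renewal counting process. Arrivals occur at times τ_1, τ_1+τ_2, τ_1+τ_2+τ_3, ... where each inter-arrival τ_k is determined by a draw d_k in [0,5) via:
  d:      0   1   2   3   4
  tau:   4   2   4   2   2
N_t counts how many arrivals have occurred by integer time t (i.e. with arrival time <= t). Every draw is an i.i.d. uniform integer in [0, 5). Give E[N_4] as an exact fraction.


Inter-arrival values over d=0..4: [4, 2, 4, 2, 2]
Each d has probability 1/5, so the pmf of τ is: f(2) = 3/5, f(4) = 2/5
Renewal equation for m(n) = E[N_n]: condition on τ_1 = k (if k <= n, one arrival plus a fresh copy on the remaining n−k steps): m(n) = F(n) + Σ_{k<=n} f(k)·m(n−k), where F(n) = P(τ <= n) and m(0) = 0
m(1) = F(1) = 0
m(2) = F(2) = 3/5
m(3) = F(3) = 3/5
m(4) = F(4) + f(2)·m(2) = 1 + 3/5·3/5 = 34/25
E[N_4] = m(4) = 34/25

34/25


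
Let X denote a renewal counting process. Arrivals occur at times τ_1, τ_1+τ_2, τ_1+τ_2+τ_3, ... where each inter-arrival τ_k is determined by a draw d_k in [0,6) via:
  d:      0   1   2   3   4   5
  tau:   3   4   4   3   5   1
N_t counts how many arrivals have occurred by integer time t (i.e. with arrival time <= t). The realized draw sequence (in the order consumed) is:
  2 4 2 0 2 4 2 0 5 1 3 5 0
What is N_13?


draw d_1=2: τ_1=4, arrival time A_1=4
draw d_2=4: τ_2=5, arrival time A_2=9
draw d_3=2: τ_3=4, arrival time A_3=13
draw d_4=0: τ_4=3, arrival time A_4=16
draw d_5=2: τ_5=4, arrival time A_5=20
draw d_6=4: τ_6=5, arrival time A_6=25
draw d_7=2: τ_7=4, arrival time A_7=29
draw d_8=0: τ_8=3, arrival time A_8=32
draw d_9=5: τ_9=1, arrival time A_9=33
draw d_10=1: τ_10=4, arrival time A_10=37
draw d_11=3: τ_11=3, arrival time A_11=40
draw d_12=5: τ_12=1, arrival time A_12=41
draw d_13=0: τ_13=3, arrival time A_13=44
N_t over t=0..13: 0:0 1:0 2:0 3:0 4:1 5:1 6:1 7:1 8:1 9:2 10:2 11:2 12:2 13:3

3


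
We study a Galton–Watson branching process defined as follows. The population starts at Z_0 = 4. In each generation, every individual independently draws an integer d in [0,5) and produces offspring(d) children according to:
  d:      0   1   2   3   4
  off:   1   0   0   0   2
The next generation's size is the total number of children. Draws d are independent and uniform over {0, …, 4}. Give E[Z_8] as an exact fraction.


26244/390625

Outcome values over d=0..4: [1, 0, 0, 0, 2]
Σy = 3, Σy² = 5, M = 5
μ = 3/5 = 3/5,  σ² = 5/5 − (3/5)² = 16/25
E[Z_0] = 4
E[Z_1] = 3/5·E[Z_0] = 12/5
E[Z_2] = 3/5·E[Z_1] = 36/25
E[Z_3] = 3/5·E[Z_2] = 108/125
E[Z_4] = 3/5·E[Z_3] = 324/625
E[Z_5] = 3/5·E[Z_4] = 972/3125
E[Z_6] = 3/5·E[Z_5] = 2916/15625
E[Z_7] = 3/5·E[Z_6] = 8748/78125
E[Z_8] = 3/5·E[Z_7] = 26244/390625


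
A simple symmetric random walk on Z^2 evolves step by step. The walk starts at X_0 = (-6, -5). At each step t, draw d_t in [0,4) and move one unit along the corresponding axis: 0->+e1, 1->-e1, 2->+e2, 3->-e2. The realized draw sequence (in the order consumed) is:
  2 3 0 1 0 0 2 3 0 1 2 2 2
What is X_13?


t=0: X=(-6, -5), d=2 → +e2, X_1=(-6, -4)
t=1: X=(-6, -4), d=3 → -e2, X_2=(-6, -5)
t=2: X=(-6, -5), d=0 → +e1, X_3=(-5, -5)
t=3: X=(-5, -5), d=1 → -e1, X_4=(-6, -5)
t=4: X=(-6, -5), d=0 → +e1, X_5=(-5, -5)
t=5: X=(-5, -5), d=0 → +e1, X_6=(-4, -5)
t=6: X=(-4, -5), d=2 → +e2, X_7=(-4, -4)
t=7: X=(-4, -4), d=3 → -e2, X_8=(-4, -5)
t=8: X=(-4, -5), d=0 → +e1, X_9=(-3, -5)
t=9: X=(-3, -5), d=1 → -e1, X_10=(-4, -5)
t=10: X=(-4, -5), d=2 → +e2, X_11=(-4, -4)
t=11: X=(-4, -4), d=2 → +e2, X_12=(-4, -3)
t=12: X=(-4, -3), d=2 → +e2, X_13=(-4, -2)

(-4, -2)


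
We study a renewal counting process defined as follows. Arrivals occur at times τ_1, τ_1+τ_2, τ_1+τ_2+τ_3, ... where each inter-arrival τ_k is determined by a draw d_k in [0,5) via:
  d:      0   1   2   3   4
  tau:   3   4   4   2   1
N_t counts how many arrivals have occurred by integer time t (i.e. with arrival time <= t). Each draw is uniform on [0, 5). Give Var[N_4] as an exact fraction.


Inter-arrival values over d=0..4: [3, 4, 4, 2, 1]
Each d has probability 1/5, so the pmf of τ is: f(1) = 1/5, f(2) = 1/5, f(3) = 1/5, f(4) = 2/5
Let p_n(j) = P(N_n = j), with p_0 = [1]. Condition on τ_1: p_n(0) = P(τ > n), and for j >= 1, p_n(j) = Σ_{k<=n} f(k)·p_{n−k}(j−1)
p_1 = [4/5, 1/5]  (j = 0..1)
p_2 = [3/5, 9/25, 1/25]  (j = 0..2)
p_3 = [2/5, 12/25, 14/125, 1/125]  (j = 0..3)
p_4 = [0, 19/25, 26/125, 19/625, 1/625]  (j = 0..4)
E[N_4] = Σ j·p_4(j) = 796/625;  E[N_4²] = Σ j²·p_4(j) = 1182/625
Var[N_4] = 1182/625 − (796/625)² = 105134/390625

105134/390625


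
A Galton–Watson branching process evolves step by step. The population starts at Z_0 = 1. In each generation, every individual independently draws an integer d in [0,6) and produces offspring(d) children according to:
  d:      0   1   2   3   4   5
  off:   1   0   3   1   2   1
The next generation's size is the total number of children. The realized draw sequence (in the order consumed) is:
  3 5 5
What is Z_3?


1

gen 0: Z_0=1, draws=[3], offspring=[1], Z_1=1
gen 1: Z_1=1, draws=[5], offspring=[1], Z_2=1
gen 2: Z_2=1, draws=[5], offspring=[1], Z_3=1


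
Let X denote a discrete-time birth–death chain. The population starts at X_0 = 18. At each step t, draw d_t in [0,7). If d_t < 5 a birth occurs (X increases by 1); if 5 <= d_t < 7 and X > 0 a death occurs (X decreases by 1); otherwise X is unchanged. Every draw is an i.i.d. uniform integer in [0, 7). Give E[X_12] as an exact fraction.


X can drop by at most 1 per step and X_0 = 18 > T = 12, so X_t >= 18 − t >= 6 > 0 for every t <= 12: the floor at 0 (the 'and X > 0' condition) never binds. Hence X_12 = X_0 + Σ_{t<12} Y_t with i.i.d. increments Y_t = y(d_t) ∈ {+1, −1, 0}.
Outcome values over d=0..6: [1, 1, 1, 1, 1, -1, -1]
Σy = 3, Σy² = 7, M = 7
μ = 3/7 = 3/7,  σ² = 7/7 − (3/7)² = 40/49
E[X_12] = 18 + 12·(3/7) = 162/7

162/7


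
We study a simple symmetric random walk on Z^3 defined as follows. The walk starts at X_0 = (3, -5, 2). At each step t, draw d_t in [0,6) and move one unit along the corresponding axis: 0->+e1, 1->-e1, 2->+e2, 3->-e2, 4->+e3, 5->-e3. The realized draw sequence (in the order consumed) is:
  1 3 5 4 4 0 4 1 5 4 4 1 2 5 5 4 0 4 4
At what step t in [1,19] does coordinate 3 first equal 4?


t=0: X=(3, -5, 2), d=1 → -e1, X_1=(2, -5, 2)
t=1: X=(2, -5, 2), d=3 → -e2, X_2=(2, -6, 2)
t=2: X=(2, -6, 2), d=5 → -e3, X_3=(2, -6, 1)
t=3: X=(2, -6, 1), d=4 → +e3, X_4=(2, -6, 2)
t=4: X=(2, -6, 2), d=4 → +e3, X_5=(2, -6, 3)
t=5: X=(2, -6, 3), d=0 → +e1, X_6=(3, -6, 3)
t=6: X=(3, -6, 3), d=4 → +e3, X_7=(3, -6, 4)
t=7: X=(3, -6, 4), d=1 → -e1, X_8=(2, -6, 4)
t=8: X=(2, -6, 4), d=5 → -e3, X_9=(2, -6, 3)
t=9: X=(2, -6, 3), d=4 → +e3, X_10=(2, -6, 4)
t=10: X=(2, -6, 4), d=4 → +e3, X_11=(2, -6, 5)
t=11: X=(2, -6, 5), d=1 → -e1, X_12=(1, -6, 5)
t=12: X=(1, -6, 5), d=2 → +e2, X_13=(1, -5, 5)
t=13: X=(1, -5, 5), d=5 → -e3, X_14=(1, -5, 4)
t=14: X=(1, -5, 4), d=5 → -e3, X_15=(1, -5, 3)
t=15: X=(1, -5, 3), d=4 → +e3, X_16=(1, -5, 4)
t=16: X=(1, -5, 4), d=0 → +e1, X_17=(2, -5, 4)
t=17: X=(2, -5, 4), d=4 → +e3, X_18=(2, -5, 5)
t=18: X=(2, -5, 5), d=4 → +e3, X_19=(2, -5, 6)

7


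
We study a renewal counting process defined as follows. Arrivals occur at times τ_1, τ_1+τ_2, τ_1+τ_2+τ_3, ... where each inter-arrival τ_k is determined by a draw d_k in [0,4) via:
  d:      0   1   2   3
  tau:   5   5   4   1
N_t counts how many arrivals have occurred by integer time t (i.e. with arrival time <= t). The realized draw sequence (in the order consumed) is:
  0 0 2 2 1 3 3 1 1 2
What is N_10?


2

draw d_1=0: τ_1=5, arrival time A_1=5
draw d_2=0: τ_2=5, arrival time A_2=10
draw d_3=2: τ_3=4, arrival time A_3=14
draw d_4=2: τ_4=4, arrival time A_4=18
draw d_5=1: τ_5=5, arrival time A_5=23
draw d_6=3: τ_6=1, arrival time A_6=24
draw d_7=3: τ_7=1, arrival time A_7=25
draw d_8=1: τ_8=5, arrival time A_8=30
draw d_9=1: τ_9=5, arrival time A_9=35
draw d_10=2: τ_10=4, arrival time A_10=39
N_t over t=0..10: 0:0 1:0 2:0 3:0 4:0 5:1 6:1 7:1 8:1 9:1 10:2


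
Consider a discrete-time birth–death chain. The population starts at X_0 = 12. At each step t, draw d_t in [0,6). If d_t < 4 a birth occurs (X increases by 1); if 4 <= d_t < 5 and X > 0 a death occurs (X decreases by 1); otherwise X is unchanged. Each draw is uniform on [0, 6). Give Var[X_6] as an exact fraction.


X can drop by at most 1 per step and X_0 = 12 > T = 6, so X_t >= 12 − t >= 6 > 0 for every t <= 6: the floor at 0 (the 'and X > 0' condition) never binds. Hence X_6 = X_0 + Σ_{t<6} Y_t with i.i.d. increments Y_t = y(d_t) ∈ {+1, −1, 0}.
Outcome values over d=0..5: [1, 1, 1, 1, -1, 0]
Σy = 3, Σy² = 5, M = 6
μ = 3/6 = 1/2,  σ² = 5/6 − (1/2)² = 7/12
Independent increments: Var[X_6] = 6·σ² = 6·(7/12) = 7/2

7/2


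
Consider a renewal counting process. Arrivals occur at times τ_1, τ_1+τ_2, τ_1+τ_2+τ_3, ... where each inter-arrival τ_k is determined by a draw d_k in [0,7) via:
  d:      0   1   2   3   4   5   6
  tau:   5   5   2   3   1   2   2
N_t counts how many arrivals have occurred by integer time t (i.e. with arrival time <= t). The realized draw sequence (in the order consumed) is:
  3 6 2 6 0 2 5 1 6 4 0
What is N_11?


draw d_1=3: τ_1=3, arrival time A_1=3
draw d_2=6: τ_2=2, arrival time A_2=5
draw d_3=2: τ_3=2, arrival time A_3=7
draw d_4=6: τ_4=2, arrival time A_4=9
draw d_5=0: τ_5=5, arrival time A_5=14
draw d_6=2: τ_6=2, arrival time A_6=16
draw d_7=5: τ_7=2, arrival time A_7=18
draw d_8=1: τ_8=5, arrival time A_8=23
draw d_9=6: τ_9=2, arrival time A_9=25
draw d_10=4: τ_10=1, arrival time A_10=26
draw d_11=0: τ_11=5, arrival time A_11=31
N_t over t=0..11: 0:0 1:0 2:0 3:1 4:1 5:2 6:2 7:3 8:3 9:4 10:4 11:4

4


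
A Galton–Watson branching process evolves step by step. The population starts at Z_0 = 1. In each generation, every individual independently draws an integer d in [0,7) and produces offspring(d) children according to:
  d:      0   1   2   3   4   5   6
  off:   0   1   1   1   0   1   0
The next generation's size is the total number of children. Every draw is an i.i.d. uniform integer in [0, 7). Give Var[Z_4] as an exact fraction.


549120/5764801

Outcome values over d=0..6: [0, 1, 1, 1, 0, 1, 0]
Σy = 4, Σy² = 4, M = 7
μ = 4/7 = 4/7,  σ² = 4/7 − (4/7)² = 12/49
V_0 = 0, E_0 = 1
V_1 = 12/49·E_0 + (4/7)²·V_0 = 12/49;  E_1 = 4/7
V_2 = 12/49·E_1 + (4/7)²·V_1 = 528/2401;  E_2 = 16/49
V_3 = 12/49·E_2 + (4/7)²·V_2 = 17856/117649;  E_3 = 64/343
V_4 = 12/49·E_3 + (4/7)²·V_3 = 549120/5764801;  E_4 = 256/2401


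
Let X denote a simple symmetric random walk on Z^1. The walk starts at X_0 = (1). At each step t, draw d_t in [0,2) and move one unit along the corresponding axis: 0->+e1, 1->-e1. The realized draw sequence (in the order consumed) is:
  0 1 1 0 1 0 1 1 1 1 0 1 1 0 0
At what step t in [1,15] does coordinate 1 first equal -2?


t=0: X=(1), d=0 → +e1, X_1=(2)
t=1: X=(2), d=1 → -e1, X_2=(1)
t=2: X=(1), d=1 → -e1, X_3=(0)
t=3: X=(0), d=0 → +e1, X_4=(1)
t=4: X=(1), d=1 → -e1, X_5=(0)
t=5: X=(0), d=0 → +e1, X_6=(1)
t=6: X=(1), d=1 → -e1, X_7=(0)
t=7: X=(0), d=1 → -e1, X_8=(-1)
t=8: X=(-1), d=1 → -e1, X_9=(-2)
t=9: X=(-2), d=1 → -e1, X_10=(-3)
t=10: X=(-3), d=0 → +e1, X_11=(-2)
t=11: X=(-2), d=1 → -e1, X_12=(-3)
t=12: X=(-3), d=1 → -e1, X_13=(-4)
t=13: X=(-4), d=0 → +e1, X_14=(-3)
t=14: X=(-3), d=0 → +e1, X_15=(-2)

9


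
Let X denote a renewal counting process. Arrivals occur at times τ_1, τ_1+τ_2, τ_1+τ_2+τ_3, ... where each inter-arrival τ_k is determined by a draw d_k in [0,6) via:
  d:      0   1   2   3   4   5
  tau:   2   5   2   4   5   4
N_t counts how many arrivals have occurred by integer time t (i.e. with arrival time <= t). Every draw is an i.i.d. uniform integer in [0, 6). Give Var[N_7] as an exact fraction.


Inter-arrival values over d=0..5: [2, 5, 2, 4, 5, 4]
Each d has probability 1/6, so the pmf of τ is: f(2) = 1/3, f(4) = 1/3, f(5) = 1/3
Let p_n(j) = P(N_n = j), with p_0 = [1]. Condition on τ_1: p_n(0) = P(τ > n), and for j >= 1, p_n(j) = Σ_{k<=n} f(k)·p_{n−k}(j−1)
p_1 = [1]  (j = 0)
p_2 = [2/3, 1/3]  (j = 0..1)
p_3 = [2/3, 1/3]  (j = 0..1)
p_4 = [1/3, 5/9, 1/9]  (j = 0..2)
p_5 = [0, 8/9, 1/9]  (j = 0..2)
p_6 = [0, 2/3, 8/27, 1/27]  (j = 0..3)
p_7 = [0, 4/9, 14/27, 1/27]  (j = 0..3)
E[N_7] = Σ j·p_7(j) = 43/27;  E[N_7²] = Σ j²·p_7(j) = 77/27
Var[N_7] = 77/27 − (43/27)² = 230/729

230/729


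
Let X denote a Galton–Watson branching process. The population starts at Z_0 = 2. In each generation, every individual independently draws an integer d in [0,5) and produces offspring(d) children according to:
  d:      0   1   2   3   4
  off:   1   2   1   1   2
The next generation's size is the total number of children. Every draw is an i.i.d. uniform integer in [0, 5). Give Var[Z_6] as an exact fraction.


10288304208/244140625

Outcome values over d=0..4: [1, 2, 1, 1, 2]
Σy = 7, Σy² = 11, M = 5
μ = 7/5 = 7/5,  σ² = 11/5 − (7/5)² = 6/25
V_0 = 0, E_0 = 2
V_1 = 6/25·E_0 + (7/5)²·V_0 = 12/25;  E_1 = 14/5
V_2 = 6/25·E_1 + (7/5)²·V_1 = 1008/625;  E_2 = 98/25
V_3 = 6/25·E_2 + (7/5)²·V_2 = 64092/15625;  E_3 = 686/125
V_4 = 6/25·E_3 + (7/5)²·V_3 = 3655008/390625;  E_4 = 4802/625
V_5 = 6/25·E_4 + (7/5)²·V_4 = 197102892/9765625;  E_5 = 33614/3125
V_6 = 6/25·E_5 + (7/5)²·V_5 = 10288304208/244140625;  E_6 = 235298/15625


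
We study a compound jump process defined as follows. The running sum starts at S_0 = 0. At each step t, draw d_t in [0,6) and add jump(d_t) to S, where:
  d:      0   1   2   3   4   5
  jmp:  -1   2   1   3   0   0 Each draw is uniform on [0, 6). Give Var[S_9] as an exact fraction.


65/4

Outcome values over d=0..5: [-1, 2, 1, 3, 0, 0]
Σy = 5, Σy² = 15, M = 6
μ = 5/6 = 5/6,  σ² = 15/6 − (5/6)² = 65/36
Independent increments: Var[S_9] = 9·σ² = 9·(65/36) = 65/4


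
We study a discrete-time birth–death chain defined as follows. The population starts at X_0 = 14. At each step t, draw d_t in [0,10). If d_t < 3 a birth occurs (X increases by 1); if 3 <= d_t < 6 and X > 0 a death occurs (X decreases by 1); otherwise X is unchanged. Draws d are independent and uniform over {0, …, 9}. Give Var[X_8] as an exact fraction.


X can drop by at most 1 per step and X_0 = 14 > T = 8, so X_t >= 14 − t >= 6 > 0 for every t <= 8: the floor at 0 (the 'and X > 0' condition) never binds. Hence X_8 = X_0 + Σ_{t<8} Y_t with i.i.d. increments Y_t = y(d_t) ∈ {+1, −1, 0}.
Outcome values over d=0..9: [1, 1, 1, -1, -1, -1, 0, 0, 0, 0]
Σy = 0, Σy² = 6, M = 10
μ = 0/10 = 0,  σ² = 6/10 − (0)² = 3/5
Independent increments: Var[X_8] = 8·σ² = 8·(3/5) = 24/5

24/5


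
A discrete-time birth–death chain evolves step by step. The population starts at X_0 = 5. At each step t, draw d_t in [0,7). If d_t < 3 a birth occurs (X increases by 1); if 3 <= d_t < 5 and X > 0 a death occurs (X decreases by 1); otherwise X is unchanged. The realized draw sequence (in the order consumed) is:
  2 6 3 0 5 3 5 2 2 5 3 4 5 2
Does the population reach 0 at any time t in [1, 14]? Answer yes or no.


t=0: X=5, d=2 → birth, X_1=6
t=1: X=6, d=6 → hold, X_2=6
t=2: X=6, d=3 → death, X_3=5
t=3: X=5, d=0 → birth, X_4=6
t=4: X=6, d=5 → hold, X_5=6
t=5: X=6, d=3 → death, X_6=5
t=6: X=5, d=5 → hold, X_7=5
t=7: X=5, d=2 → birth, X_8=6
t=8: X=6, d=2 → birth, X_9=7
t=9: X=7, d=5 → hold, X_10=7
t=10: X=7, d=3 → death, X_11=6
t=11: X=6, d=4 → death, X_12=5
t=12: X=5, d=5 → hold, X_13=5
t=13: X=5, d=2 → birth, X_14=6

no


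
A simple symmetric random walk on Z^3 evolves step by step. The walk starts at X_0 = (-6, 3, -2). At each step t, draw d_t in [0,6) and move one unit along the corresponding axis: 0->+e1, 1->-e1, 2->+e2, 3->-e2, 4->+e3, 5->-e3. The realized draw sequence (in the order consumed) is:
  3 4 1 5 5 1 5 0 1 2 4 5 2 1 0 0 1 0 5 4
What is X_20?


t=0: X=(-6, 3, -2), d=3 → -e2, X_1=(-6, 2, -2)
t=1: X=(-6, 2, -2), d=4 → +e3, X_2=(-6, 2, -1)
t=2: X=(-6, 2, -1), d=1 → -e1, X_3=(-7, 2, -1)
t=3: X=(-7, 2, -1), d=5 → -e3, X_4=(-7, 2, -2)
t=4: X=(-7, 2, -2), d=5 → -e3, X_5=(-7, 2, -3)
t=5: X=(-7, 2, -3), d=1 → -e1, X_6=(-8, 2, -3)
t=6: X=(-8, 2, -3), d=5 → -e3, X_7=(-8, 2, -4)
t=7: X=(-8, 2, -4), d=0 → +e1, X_8=(-7, 2, -4)
t=8: X=(-7, 2, -4), d=1 → -e1, X_9=(-8, 2, -4)
t=9: X=(-8, 2, -4), d=2 → +e2, X_10=(-8, 3, -4)
t=10: X=(-8, 3, -4), d=4 → +e3, X_11=(-8, 3, -3)
t=11: X=(-8, 3, -3), d=5 → -e3, X_12=(-8, 3, -4)
t=12: X=(-8, 3, -4), d=2 → +e2, X_13=(-8, 4, -4)
t=13: X=(-8, 4, -4), d=1 → -e1, X_14=(-9, 4, -4)
t=14: X=(-9, 4, -4), d=0 → +e1, X_15=(-8, 4, -4)
t=15: X=(-8, 4, -4), d=0 → +e1, X_16=(-7, 4, -4)
t=16: X=(-7, 4, -4), d=1 → -e1, X_17=(-8, 4, -4)
t=17: X=(-8, 4, -4), d=0 → +e1, X_18=(-7, 4, -4)
t=18: X=(-7, 4, -4), d=5 → -e3, X_19=(-7, 4, -5)
t=19: X=(-7, 4, -5), d=4 → +e3, X_20=(-7, 4, -4)

(-7, 4, -4)


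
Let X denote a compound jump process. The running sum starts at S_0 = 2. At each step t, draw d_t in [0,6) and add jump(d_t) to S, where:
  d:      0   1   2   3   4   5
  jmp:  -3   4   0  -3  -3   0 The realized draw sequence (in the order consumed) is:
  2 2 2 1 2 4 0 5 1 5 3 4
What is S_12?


t=0: S=2, d=2, jump=0, S_1=2
t=1: S=2, d=2, jump=0, S_2=2
t=2: S=2, d=2, jump=0, S_3=2
t=3: S=2, d=1, jump=4, S_4=6
t=4: S=6, d=2, jump=0, S_5=6
t=5: S=6, d=4, jump=-3, S_6=3
t=6: S=3, d=0, jump=-3, S_7=0
t=7: S=0, d=5, jump=0, S_8=0
t=8: S=0, d=1, jump=4, S_9=4
t=9: S=4, d=5, jump=0, S_10=4
t=10: S=4, d=3, jump=-3, S_11=1
t=11: S=1, d=4, jump=-3, S_12=-2

-2


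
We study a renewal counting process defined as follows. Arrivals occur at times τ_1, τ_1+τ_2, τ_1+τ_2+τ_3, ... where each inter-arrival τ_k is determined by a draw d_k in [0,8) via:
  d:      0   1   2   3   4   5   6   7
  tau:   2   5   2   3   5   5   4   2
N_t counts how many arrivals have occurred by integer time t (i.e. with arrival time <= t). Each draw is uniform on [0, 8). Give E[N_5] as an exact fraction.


Inter-arrival values over d=0..7: [2, 5, 2, 3, 5, 5, 4, 2]
Each d has probability 1/8, so the pmf of τ is: f(2) = 3/8, f(3) = 1/8, f(4) = 1/8, f(5) = 3/8
Renewal equation for m(n) = E[N_n]: condition on τ_1 = k (if k <= n, one arrival plus a fresh copy on the remaining n−k steps): m(n) = F(n) + Σ_{k<=n} f(k)·m(n−k), where F(n) = P(τ <= n) and m(0) = 0
m(1) = F(1) = 0
m(2) = F(2) = 3/8
m(3) = F(3) = 1/2
m(4) = F(4) + f(2)·m(2) = 5/8 + 3/8·3/8 = 49/64
m(5) = F(5) + f(2)·m(3) + f(3)·m(2) = 1 + 3/8·1/2 + 1/8·3/8 = 79/64
E[N_5] = m(5) = 79/64

79/64


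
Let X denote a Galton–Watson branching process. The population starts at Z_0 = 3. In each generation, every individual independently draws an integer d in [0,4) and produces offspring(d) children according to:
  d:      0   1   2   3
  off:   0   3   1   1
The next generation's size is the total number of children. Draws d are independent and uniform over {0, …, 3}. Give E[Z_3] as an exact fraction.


Outcome values over d=0..3: [0, 3, 1, 1]
Σy = 5, Σy² = 11, M = 4
μ = 5/4 = 5/4,  σ² = 11/4 − (5/4)² = 19/16
E[Z_0] = 3
E[Z_1] = 5/4·E[Z_0] = 15/4
E[Z_2] = 5/4·E[Z_1] = 75/16
E[Z_3] = 5/4·E[Z_2] = 375/64

375/64


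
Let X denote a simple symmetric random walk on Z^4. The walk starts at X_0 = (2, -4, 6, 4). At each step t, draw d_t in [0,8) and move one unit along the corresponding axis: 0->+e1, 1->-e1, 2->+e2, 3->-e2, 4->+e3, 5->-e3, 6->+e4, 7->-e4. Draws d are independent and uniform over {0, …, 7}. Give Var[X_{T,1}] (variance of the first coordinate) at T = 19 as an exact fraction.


Outcome values over d=0..7: [1, -1, 0, 0, 0, 0, 0, 0]
Σy = 0, Σy² = 2, M = 8
μ = 0/8 = 0,  σ² = 2/8 − (0)² = 1/4
Independent increments: Var[X_19] = 19·σ² = 19·(1/4) = 19/4

19/4


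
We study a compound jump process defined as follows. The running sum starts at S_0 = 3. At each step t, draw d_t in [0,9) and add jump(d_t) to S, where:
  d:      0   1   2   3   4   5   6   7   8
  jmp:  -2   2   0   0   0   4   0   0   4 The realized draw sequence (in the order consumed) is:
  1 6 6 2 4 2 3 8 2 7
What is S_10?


9

t=0: S=3, d=1, jump=2, S_1=5
t=1: S=5, d=6, jump=0, S_2=5
t=2: S=5, d=6, jump=0, S_3=5
t=3: S=5, d=2, jump=0, S_4=5
t=4: S=5, d=4, jump=0, S_5=5
t=5: S=5, d=2, jump=0, S_6=5
t=6: S=5, d=3, jump=0, S_7=5
t=7: S=5, d=8, jump=4, S_8=9
t=8: S=9, d=2, jump=0, S_9=9
t=9: S=9, d=7, jump=0, S_10=9


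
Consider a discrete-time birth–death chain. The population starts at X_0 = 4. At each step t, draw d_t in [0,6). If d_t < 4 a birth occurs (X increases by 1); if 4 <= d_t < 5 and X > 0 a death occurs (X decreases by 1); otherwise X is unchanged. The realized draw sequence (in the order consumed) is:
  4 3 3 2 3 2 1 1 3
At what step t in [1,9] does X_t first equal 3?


t=0: X=4, d=4 → death, X_1=3
t=1: X=3, d=3 → birth, X_2=4
t=2: X=4, d=3 → birth, X_3=5
t=3: X=5, d=2 → birth, X_4=6
t=4: X=6, d=3 → birth, X_5=7
t=5: X=7, d=2 → birth, X_6=8
t=6: X=8, d=1 → birth, X_7=9
t=7: X=9, d=1 → birth, X_8=10
t=8: X=10, d=3 → birth, X_9=11

1


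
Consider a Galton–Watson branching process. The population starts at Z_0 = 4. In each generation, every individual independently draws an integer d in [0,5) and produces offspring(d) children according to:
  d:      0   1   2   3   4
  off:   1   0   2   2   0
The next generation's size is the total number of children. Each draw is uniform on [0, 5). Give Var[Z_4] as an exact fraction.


64/5

Outcome values over d=0..4: [1, 0, 2, 2, 0]
Σy = 5, Σy² = 9, M = 5
μ = 5/5 = 1,  σ² = 9/5 − (1)² = 4/5
V_0 = 0, E_0 = 4
V_1 = 4/5·E_0 + (1)²·V_0 = 16/5;  E_1 = 4
V_2 = 4/5·E_1 + (1)²·V_1 = 32/5;  E_2 = 4
V_3 = 4/5·E_2 + (1)²·V_2 = 48/5;  E_3 = 4
V_4 = 4/5·E_3 + (1)²·V_3 = 64/5;  E_4 = 4


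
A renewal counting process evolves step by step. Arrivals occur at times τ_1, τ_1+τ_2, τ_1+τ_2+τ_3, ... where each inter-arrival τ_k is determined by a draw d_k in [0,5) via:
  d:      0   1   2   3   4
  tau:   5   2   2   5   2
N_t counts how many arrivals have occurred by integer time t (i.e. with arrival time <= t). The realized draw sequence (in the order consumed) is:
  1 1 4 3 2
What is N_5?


2

draw d_1=1: τ_1=2, arrival time A_1=2
draw d_2=1: τ_2=2, arrival time A_2=4
draw d_3=4: τ_3=2, arrival time A_3=6
draw d_4=3: τ_4=5, arrival time A_4=11
draw d_5=2: τ_5=2, arrival time A_5=13
N_t over t=0..5: 0:0 1:0 2:1 3:1 4:2 5:2


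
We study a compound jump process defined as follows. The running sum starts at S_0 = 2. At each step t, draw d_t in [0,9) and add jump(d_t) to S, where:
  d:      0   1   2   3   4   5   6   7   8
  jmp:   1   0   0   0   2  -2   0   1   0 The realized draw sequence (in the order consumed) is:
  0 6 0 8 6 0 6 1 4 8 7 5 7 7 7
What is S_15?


t=0: S=2, d=0, jump=1, S_1=3
t=1: S=3, d=6, jump=0, S_2=3
t=2: S=3, d=0, jump=1, S_3=4
t=3: S=4, d=8, jump=0, S_4=4
t=4: S=4, d=6, jump=0, S_5=4
t=5: S=4, d=0, jump=1, S_6=5
t=6: S=5, d=6, jump=0, S_7=5
t=7: S=5, d=1, jump=0, S_8=5
t=8: S=5, d=4, jump=2, S_9=7
t=9: S=7, d=8, jump=0, S_10=7
t=10: S=7, d=7, jump=1, S_11=8
t=11: S=8, d=5, jump=-2, S_12=6
t=12: S=6, d=7, jump=1, S_13=7
t=13: S=7, d=7, jump=1, S_14=8
t=14: S=8, d=7, jump=1, S_15=9

9


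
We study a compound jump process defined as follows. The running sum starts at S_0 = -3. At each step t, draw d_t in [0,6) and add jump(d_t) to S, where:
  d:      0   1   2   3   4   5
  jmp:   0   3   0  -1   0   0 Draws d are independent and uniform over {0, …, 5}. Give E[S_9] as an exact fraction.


0

Outcome values over d=0..5: [0, 3, 0, -1, 0, 0]
Σy = 2, Σy² = 10, M = 6
μ = 2/6 = 1/3,  σ² = 10/6 − (1/3)² = 14/9
E[S_9] = -3 + 9·(1/3) = 0


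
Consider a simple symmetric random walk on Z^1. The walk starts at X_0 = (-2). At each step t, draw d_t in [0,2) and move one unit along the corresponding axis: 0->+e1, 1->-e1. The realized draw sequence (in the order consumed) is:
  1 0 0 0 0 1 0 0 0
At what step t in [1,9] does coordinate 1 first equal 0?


4

t=0: X=(-2), d=1 → -e1, X_1=(-3)
t=1: X=(-3), d=0 → +e1, X_2=(-2)
t=2: X=(-2), d=0 → +e1, X_3=(-1)
t=3: X=(-1), d=0 → +e1, X_4=(0)
t=4: X=(0), d=0 → +e1, X_5=(1)
t=5: X=(1), d=1 → -e1, X_6=(0)
t=6: X=(0), d=0 → +e1, X_7=(1)
t=7: X=(1), d=0 → +e1, X_8=(2)
t=8: X=(2), d=0 → +e1, X_9=(3)


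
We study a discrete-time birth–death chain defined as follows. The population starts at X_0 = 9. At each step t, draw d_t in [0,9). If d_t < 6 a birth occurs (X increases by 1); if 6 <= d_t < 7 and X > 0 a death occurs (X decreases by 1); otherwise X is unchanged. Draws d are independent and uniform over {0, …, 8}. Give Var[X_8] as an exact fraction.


304/81

X can drop by at most 1 per step and X_0 = 9 > T = 8, so X_t >= 9 − t >= 1 > 0 for every t <= 8: the floor at 0 (the 'and X > 0' condition) never binds. Hence X_8 = X_0 + Σ_{t<8} Y_t with i.i.d. increments Y_t = y(d_t) ∈ {+1, −1, 0}.
Outcome values over d=0..8: [1, 1, 1, 1, 1, 1, -1, 0, 0]
Σy = 5, Σy² = 7, M = 9
μ = 5/9 = 5/9,  σ² = 7/9 − (5/9)² = 38/81
Independent increments: Var[X_8] = 8·σ² = 8·(38/81) = 304/81


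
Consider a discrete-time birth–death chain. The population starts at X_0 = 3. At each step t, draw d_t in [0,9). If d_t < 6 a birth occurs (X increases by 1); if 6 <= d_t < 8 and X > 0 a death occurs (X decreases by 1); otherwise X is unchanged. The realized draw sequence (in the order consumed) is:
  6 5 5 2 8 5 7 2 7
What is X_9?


t=0: X=3, d=6 → death, X_1=2
t=1: X=2, d=5 → birth, X_2=3
t=2: X=3, d=5 → birth, X_3=4
t=3: X=4, d=2 → birth, X_4=5
t=4: X=5, d=8 → hold, X_5=5
t=5: X=5, d=5 → birth, X_6=6
t=6: X=6, d=7 → death, X_7=5
t=7: X=5, d=2 → birth, X_8=6
t=8: X=6, d=7 → death, X_9=5

5


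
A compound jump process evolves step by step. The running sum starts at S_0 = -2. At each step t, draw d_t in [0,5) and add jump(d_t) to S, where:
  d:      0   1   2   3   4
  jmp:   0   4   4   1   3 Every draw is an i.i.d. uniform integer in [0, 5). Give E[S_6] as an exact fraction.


62/5

Outcome values over d=0..4: [0, 4, 4, 1, 3]
Σy = 12, Σy² = 42, M = 5
μ = 12/5 = 12/5,  σ² = 42/5 − (12/5)² = 66/25
E[S_6] = -2 + 6·(12/5) = 62/5


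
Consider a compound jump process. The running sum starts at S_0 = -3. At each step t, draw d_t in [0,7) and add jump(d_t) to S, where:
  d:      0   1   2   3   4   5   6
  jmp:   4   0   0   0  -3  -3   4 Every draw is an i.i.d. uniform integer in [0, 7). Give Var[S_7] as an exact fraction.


Outcome values over d=0..6: [4, 0, 0, 0, -3, -3, 4]
Σy = 2, Σy² = 50, M = 7
μ = 2/7 = 2/7,  σ² = 50/7 − (2/7)² = 346/49
Independent increments: Var[S_7] = 7·σ² = 7·(346/49) = 346/7

346/7


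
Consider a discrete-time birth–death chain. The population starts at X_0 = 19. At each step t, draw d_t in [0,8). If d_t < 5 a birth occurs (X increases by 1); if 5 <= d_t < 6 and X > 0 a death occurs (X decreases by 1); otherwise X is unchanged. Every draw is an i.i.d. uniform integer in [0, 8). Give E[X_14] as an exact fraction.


X can drop by at most 1 per step and X_0 = 19 > T = 14, so X_t >= 19 − t >= 5 > 0 for every t <= 14: the floor at 0 (the 'and X > 0' condition) never binds. Hence X_14 = X_0 + Σ_{t<14} Y_t with i.i.d. increments Y_t = y(d_t) ∈ {+1, −1, 0}.
Outcome values over d=0..7: [1, 1, 1, 1, 1, -1, 0, 0]
Σy = 4, Σy² = 6, M = 8
μ = 4/8 = 1/2,  σ² = 6/8 − (1/2)² = 1/2
E[X_14] = 19 + 14·(1/2) = 26

26


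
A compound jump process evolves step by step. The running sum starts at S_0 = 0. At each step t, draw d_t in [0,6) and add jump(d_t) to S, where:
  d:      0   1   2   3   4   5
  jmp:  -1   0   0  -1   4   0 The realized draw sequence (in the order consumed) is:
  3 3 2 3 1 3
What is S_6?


t=0: S=0, d=3, jump=-1, S_1=-1
t=1: S=-1, d=3, jump=-1, S_2=-2
t=2: S=-2, d=2, jump=0, S_3=-2
t=3: S=-2, d=3, jump=-1, S_4=-3
t=4: S=-3, d=1, jump=0, S_5=-3
t=5: S=-3, d=3, jump=-1, S_6=-4

-4


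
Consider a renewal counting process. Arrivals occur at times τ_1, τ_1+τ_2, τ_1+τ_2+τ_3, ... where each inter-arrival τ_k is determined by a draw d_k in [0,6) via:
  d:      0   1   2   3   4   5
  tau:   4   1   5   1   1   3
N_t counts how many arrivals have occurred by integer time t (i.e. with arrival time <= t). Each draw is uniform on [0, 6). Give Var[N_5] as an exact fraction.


Inter-arrival values over d=0..5: [4, 1, 5, 1, 1, 3]
Each d has probability 1/6, so the pmf of τ is: f(1) = 1/2, f(3) = 1/6, f(4) = 1/6, f(5) = 1/6
Let p_n(j) = P(N_n = j), with p_0 = [1]. Condition on τ_1: p_n(0) = P(τ > n), and for j >= 1, p_n(j) = Σ_{k<=n} f(k)·p_{n−k}(j−1)
p_1 = [1/2, 1/2]  (j = 0..1)
p_2 = [1/2, 1/4, 1/4]  (j = 0..2)
p_3 = [1/3, 5/12, 1/8, 1/8]  (j = 0..3)
p_4 = [1/6, 5/12, 7/24, 1/16, 1/16]  (j = 0..4)
p_5 = [0, 5/12, 1/3, 3/16, 1/32, 1/32]  (j = 0..5)
E[N_5] = Σ j·p_5(j) = 185/96;  E[N_5²] = Σ j²·p_5(j) = 151/32
Var[N_5] = 151/32 − (185/96)² = 9263/9216

9263/9216


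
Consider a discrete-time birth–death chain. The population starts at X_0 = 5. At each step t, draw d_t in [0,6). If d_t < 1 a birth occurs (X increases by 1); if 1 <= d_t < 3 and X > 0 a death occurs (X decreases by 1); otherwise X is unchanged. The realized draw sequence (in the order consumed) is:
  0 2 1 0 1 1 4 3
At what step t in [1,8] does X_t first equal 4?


3

t=0: X=5, d=0 → birth, X_1=6
t=1: X=6, d=2 → death, X_2=5
t=2: X=5, d=1 → death, X_3=4
t=3: X=4, d=0 → birth, X_4=5
t=4: X=5, d=1 → death, X_5=4
t=5: X=4, d=1 → death, X_6=3
t=6: X=3, d=4 → hold, X_7=3
t=7: X=3, d=3 → hold, X_8=3


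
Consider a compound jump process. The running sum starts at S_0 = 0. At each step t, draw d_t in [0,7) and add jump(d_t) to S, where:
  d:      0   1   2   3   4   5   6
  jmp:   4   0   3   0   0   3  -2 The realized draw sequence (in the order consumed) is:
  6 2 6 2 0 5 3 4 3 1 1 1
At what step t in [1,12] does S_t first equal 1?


2

t=0: S=0, d=6, jump=-2, S_1=-2
t=1: S=-2, d=2, jump=3, S_2=1
t=2: S=1, d=6, jump=-2, S_3=-1
t=3: S=-1, d=2, jump=3, S_4=2
t=4: S=2, d=0, jump=4, S_5=6
t=5: S=6, d=5, jump=3, S_6=9
t=6: S=9, d=3, jump=0, S_7=9
t=7: S=9, d=4, jump=0, S_8=9
t=8: S=9, d=3, jump=0, S_9=9
t=9: S=9, d=1, jump=0, S_10=9
t=10: S=9, d=1, jump=0, S_11=9
t=11: S=9, d=1, jump=0, S_12=9


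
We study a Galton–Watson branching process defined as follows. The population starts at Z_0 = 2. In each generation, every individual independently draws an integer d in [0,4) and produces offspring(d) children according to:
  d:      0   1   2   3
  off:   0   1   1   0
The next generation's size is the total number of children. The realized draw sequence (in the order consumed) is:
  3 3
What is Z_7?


gen 0: Z_0=2, draws=[3, 3], offspring=[0, 0], Z_1=0
gen 1: Z_1=0, draws=[], offspring=[], Z_2=0
gen 2: Z_2=0, draws=[], offspring=[], Z_3=0
gen 3: Z_3=0, draws=[], offspring=[], Z_4=0
gen 4: Z_4=0, draws=[], offspring=[], Z_5=0
gen 5: Z_5=0, draws=[], offspring=[], Z_6=0
gen 6: Z_6=0, draws=[], offspring=[], Z_7=0

0


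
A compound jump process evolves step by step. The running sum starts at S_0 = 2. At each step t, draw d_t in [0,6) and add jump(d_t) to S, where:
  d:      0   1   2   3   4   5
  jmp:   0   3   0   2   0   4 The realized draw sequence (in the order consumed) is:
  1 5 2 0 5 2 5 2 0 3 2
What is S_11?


t=0: S=2, d=1, jump=3, S_1=5
t=1: S=5, d=5, jump=4, S_2=9
t=2: S=9, d=2, jump=0, S_3=9
t=3: S=9, d=0, jump=0, S_4=9
t=4: S=9, d=5, jump=4, S_5=13
t=5: S=13, d=2, jump=0, S_6=13
t=6: S=13, d=5, jump=4, S_7=17
t=7: S=17, d=2, jump=0, S_8=17
t=8: S=17, d=0, jump=0, S_9=17
t=9: S=17, d=3, jump=2, S_10=19
t=10: S=19, d=2, jump=0, S_11=19

19
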